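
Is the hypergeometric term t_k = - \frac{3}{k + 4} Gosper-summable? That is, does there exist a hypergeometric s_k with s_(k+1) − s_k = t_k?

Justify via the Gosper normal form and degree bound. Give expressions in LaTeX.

No — t_k has no hypergeometric antidifference.

Compute t_(k+1)/t_k: get (k + 4)/(k + 5).
Take A(k)=k + 4, B(k)=k + 5, C(k)=1.
Key eq: (k + 4)·f(k+1) = (k + 4)·f(k) + (1).
deg f ≤ 0 (via 1,1,0).
Generic f = c0 gives residual -1; -1 = 0 cannot hold, so t_k is not Gosper-summable.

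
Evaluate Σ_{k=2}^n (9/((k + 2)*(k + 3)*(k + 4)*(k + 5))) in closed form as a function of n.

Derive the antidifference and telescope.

S(n) = (n**3 + 12*n**2 + 47*n - 60)/(40*(n**3 + 12*n**2 + 47*n + 60))

Ratio r(k) = (k + 2)/(k + 6).
Take A(k)=k + 2, B(k)=k + 6, C(k)=1.
Need (k + 2)·f(k+1) − (k + 5)·f(k) = 1.
deg f ≤ 3 (via 1,1,0).
Coefficient equations give f(k) = k*(k**2 + 9*k + 26)/72.
Then R = B(k−1)f/C = k*(k + 5)*(k**2 + 9*k + 26)/72, so s_k = R(k)·t_k = k*(k**2 + 9*k + 26)/(8*(k + 2)*(k + 3)*(k + 4)).
Check: Δs_k = 9/(k**4 + 14*k**3 + 71*k**2 + 154*k + 120). ✓
s_(n+1) = (n**3 + 12*n**2 + 47*n + 36)/(8*(n**3 + 12*n**2 + 47*n + 60)) and s_(2) = 1/10, so S(n) = (n**3 + 12*n**2 + 47*n - 60)/(40*(n**3 + 12*n**2 + 47*n + 60)).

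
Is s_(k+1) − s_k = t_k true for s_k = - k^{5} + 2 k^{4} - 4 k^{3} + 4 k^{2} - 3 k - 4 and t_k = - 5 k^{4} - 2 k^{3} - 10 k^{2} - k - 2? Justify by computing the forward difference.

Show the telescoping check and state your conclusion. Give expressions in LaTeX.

valid (s_(k+1) − s_k reduces to t_k)

s_(k+1) = -k**5 - 3*k**4 - 6*k**3 - 6*k**2 - 4*k - 6
s_(k+1) − s_k = -5*k**4 - 2*k**3 - 10*k**2 - k - 2
(s_(k+1) − s_k) − t_k = 0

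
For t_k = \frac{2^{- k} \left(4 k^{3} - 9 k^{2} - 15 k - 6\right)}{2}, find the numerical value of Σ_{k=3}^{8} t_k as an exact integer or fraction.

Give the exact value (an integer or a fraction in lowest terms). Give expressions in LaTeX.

r(k) = (4*k**3 + 3*k**2 - 21*k - 26)/(2*(4*k**3 - 9*k**2 - 15*k - 6)) after simplifying.
Gosper form: A/B · C(k+1)/C(k) with A=1/2, B=1, C=k**3 - 9*k**2/4 - 15*k/4 - 3/2.
Set up (1/2)·f(k+1) − (1)·f(k) − (k**3 - 9*k**2/4 - 15*k/4 - 3/2) = 0.
Degrees (0,0,3) ⇒ d ≤ 3.
A polynomial solution: f(k) = -(k + 1)*(4*k**2 - k + 4)/2.
Certificate R = B(k−1)f/C = -2*(k + 1)*(4*k**2 - k + 4)/(4*k**3 - 9*k**2 - 15*k - 6) gives s_k = (-4*k**3 - 3*k**2 - 3*k - 4)/2**k.
Check: Δs_k = (4*k**3 - 9*k**2 - 15*k - 6)/(2*2**k). ✓
Evaluate s at k=9 and k=3: -1595/256 and -37/2; difference 3141/256.

Σ = 3141/256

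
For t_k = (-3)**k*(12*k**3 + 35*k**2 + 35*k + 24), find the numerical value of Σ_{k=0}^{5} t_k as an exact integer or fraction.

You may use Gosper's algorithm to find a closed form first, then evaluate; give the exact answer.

Σ = -522690

r(k) = 3*(-12*k**3 - 71*k**2 - 141*k - 106)/(12*k**3 + 35*k**2 + 35*k + 24) after simplifying.
Factor: A=-3; B=1; C=k**3 + 35*k**2/12 + 35*k/12 + 2.
Set up (-3)·f(k+1) − (1)·f(k) − (k**3 + 35*k**2/12 + 35*k/12 + 2) = 0.
Bound: deg f ≤ 3.
A polynomial solution: f(k) = -(3*k**3 + 2*k**2 - k + 3)/12.
Certificate R = B(k−1)f/C = -(3*k**3 + 2*k**2 - k + 3)/(12*k**3 + 35*k**2 + 35*k + 24) gives s_k = (-3)**k*(-3*k**3 - 2*k**2 + k - 3).
Check: Δs_k = (-3)**k*(12*k**3 + 35*k**2 + 35*k + 24). ✓
Σ_(k=0)^(5) t_k = s_(6) − s_(0) = -522693 − (-3) = -522690.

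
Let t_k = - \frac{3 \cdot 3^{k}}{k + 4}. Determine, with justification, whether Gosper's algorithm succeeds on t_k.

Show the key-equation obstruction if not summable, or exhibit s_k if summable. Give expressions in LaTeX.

r(k) = 3*(k + 4)/(k + 5) after simplifying.
Normal form (A,B,C) = (3*k + 12, k + 5, 1).
Need (3*k + 12)·f(k+1) − (k + 4)·f(k) = 1.
From deg A=1, deg B=1, deg C=0: d=-1.
d = -1 < 0 ⇒ no nonzero polynomial f; not summable.

No — t_k has no hypergeometric antidifference.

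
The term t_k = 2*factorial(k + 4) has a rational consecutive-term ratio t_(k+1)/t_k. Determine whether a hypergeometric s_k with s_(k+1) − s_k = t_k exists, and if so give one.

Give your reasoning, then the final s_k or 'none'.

no hypergeometric antidifference exists

Compute t_(k+1)/t_k: get k + 5.
So A=k + 5 and B=1, with C=1.
Key eq: (k + 5)·f(k+1) = (1)·f(k) + (1).
Bound: deg f ≤ -1.
deg f ≤ -1 is impossible — no certificate.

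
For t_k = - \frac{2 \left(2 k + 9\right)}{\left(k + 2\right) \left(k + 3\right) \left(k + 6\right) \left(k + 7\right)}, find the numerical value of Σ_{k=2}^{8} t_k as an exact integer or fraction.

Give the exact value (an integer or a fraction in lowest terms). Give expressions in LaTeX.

Ratio r(k) = (k + 2)*(k + 6)*(2*k + 11)/((k + 4)*(k + 8)*(2*k + 9)).
Normal form (A,B,C) = (k + 2, k + 8, k**3 + 27*k**2/2 + 121*k/2 + 90).
Solve (k + 2)·f(k+1) − (k + 7)·f(k) = k**3 + 27*k**2/2 + 121*k/2 + 90.
Bound: deg f ≤ 5.
A polynomial solution: f(k) = k*(k + 3)*(k + 4)*(k + 5)*(k + 8)/24.
Then R = B(k−1)f/C = k*(k + 3)*(k + 7)*(k + 8)/(12*(2*k + 9)), so s_k = R(k)·t_k = k*(-k - 8)/(6*(k**2 + 8*k + 12)).
s_(k+1) − s_k = 2*(-2*k - 9)/(k**4 + 18*k**3 + 113*k**2 + 288*k + 252) = t_k.
Telescoping: Σ = s_(9) − s_(2) = -17/110 − (-5/48) = -133/2640.

Σ = -133/2640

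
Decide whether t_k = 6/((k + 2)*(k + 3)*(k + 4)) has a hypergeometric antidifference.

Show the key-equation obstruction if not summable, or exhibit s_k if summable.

Compute t_(k+1)/t_k: get (k + 2)/(k + 5).
Normal form (A,B,C) = (k + 2, k + 5, 1).
Set up (k + 2)·f(k+1) − (k + 4)·f(k) − (1) = 0.
d = 2 from the (1,1,0) case.
Coefficient equations give f(k) = k*(k + 5)/12.
Then R = B(k−1)f/C = k*(k + 4)*(k + 5)/12, so s_k = R(k)·t_k = k*(k + 5)/(2*(k + 2)*(k + 3)).
Check: Δs_k = 6/(k**3 + 9*k**2 + 26*k + 24). ✓

Yes. s_k = k*(k + 5)/(2*(k + 2)*(k + 3)).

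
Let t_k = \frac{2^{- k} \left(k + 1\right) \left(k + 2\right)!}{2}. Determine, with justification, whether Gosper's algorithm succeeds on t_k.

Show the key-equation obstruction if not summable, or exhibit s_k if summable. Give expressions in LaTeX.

Yes. s_k = 2^{- k} \left(k + 2\right)!.

The ratio is (k + 2)*(k + 3)/(2*(k + 1)).
Normal form (A,B,C) = (k/2 + 3/2, 1, k + 1).
f must satisfy (k/2 + 3/2)·f(k+1) − (1)·f(k) = k + 1.
Bound: deg f ≤ 0.
Coefficient equations give f(k) = 2.
So s_k = (B(k−1)f/C)·t_k = (2/(k + 1))·t_k = factorial(k + 2)/2**k.
Verify: (k + 1)*factorial(k + 2)/(2*2**k) matches t_k.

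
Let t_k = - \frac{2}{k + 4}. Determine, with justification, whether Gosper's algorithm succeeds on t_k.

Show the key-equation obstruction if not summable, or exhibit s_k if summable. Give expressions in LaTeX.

No. Not Gosper-summable.

Ratio r(k) = (k + 4)/(k + 5).
So A=k + 4 and B=k + 5, with C=1.
Solve (k + 4)·f(k+1) − (k + 4)·f(k) = 1.
Degrees (1,1,0) ⇒ d ≤ 0.
Generic f = c0 gives residual -1; -1 = 0 cannot hold, so t_k is not Gosper-summable.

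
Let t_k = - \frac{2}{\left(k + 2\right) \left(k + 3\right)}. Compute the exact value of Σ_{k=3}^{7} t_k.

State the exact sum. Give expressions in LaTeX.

The ratio is (k + 2)/(k + 4).
Gosper form: A/B · C(k+1)/C(k) with A=k + 2, B=k + 4, C=1.
Solve (k + 2)·f(k+1) − (k + 3)·f(k) = 1.
Degrees (1,1,0) ⇒ d ≤ 1.
A polynomial solution: f(k) = k/2.
So s_k = (B(k−1)f/C)·t_k = (k*(k + 3)/2)·t_k = -k/(k + 2).
Verify: -2/(k**2 + 5*k + 6) matches t_k.
Telescoping: Σ = s_(8) − s_(3) = -4/5 − (-3/5) = -1/5.

Σ = -1/5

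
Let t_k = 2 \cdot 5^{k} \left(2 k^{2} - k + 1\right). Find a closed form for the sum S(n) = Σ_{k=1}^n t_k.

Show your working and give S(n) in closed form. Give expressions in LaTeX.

S(n) = 5 \cdot 5^{n} n^{2} - 5 \cdot 5^{n} n + 5 \cdot 5^{n} - 5

Ratio r(k) = 5*(-k + 2*(k + 1)**2)/(2*k**2 - k + 1).
Factor: A=5; B=1; C=k**2 - k/2 + 1/2.
f must satisfy (5)·f(k+1) − (1)·f(k) = k**2 - k/2 + 1/2.
From deg A=0, deg B=0, deg C=2: d=2.
A polynomial solution: f(k) = (k**2 - 3*k + 3)/4.
R(k) = B(k−1)·f(k)/C(k) = (k**2 - 3*k + 3)/(2*(2*k**2 - k + 1)); s_k = R·t_k = 5**k*(k**2 - 3*k + 3).
Check: Δs_k = 2*5**k*(2*k**2 - k + 1). ✓
Evaluate: s_(n+1) = 5**(n + 1)*(n**2 - n + 1); subtract s_(1) = 5 ⇒ S(n) = 5*5**n*n**2 - 5*5**n*n + 5*5**n - 5.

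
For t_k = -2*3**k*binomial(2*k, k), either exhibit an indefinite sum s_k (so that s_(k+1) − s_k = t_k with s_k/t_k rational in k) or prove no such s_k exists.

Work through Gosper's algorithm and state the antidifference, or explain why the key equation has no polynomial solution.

t_(k+1)/t_k = 6*(2*k + 1)/(k + 1).
Gosper form: A/B · C(k+1)/C(k) with A=12*k + 6, B=k + 1, C=1.
Key eq: (12*k + 6)·f(k+1) = (k)·f(k) + (1).
deg f ≤ -1 (via 1,1,0).
d = -1 < 0 ⇒ no nonzero polynomial f; not summable.

none — t_k is not Gosper-summable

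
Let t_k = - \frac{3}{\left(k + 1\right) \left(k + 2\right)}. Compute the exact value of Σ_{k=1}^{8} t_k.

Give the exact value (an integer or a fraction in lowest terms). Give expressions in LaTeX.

Σ = -6/5

t_(k+1)/t_k = (k + 1)/(k + 3).
Normal form (A,B,C) = (k + 1, k + 3, 1).
Need (k + 1)·f(k+1) − (k + 2)·f(k) = 1.
Bound: deg f ≤ 1.
Coefficient equations give f(k) = k.
Get s_k = R·t_k = -3*k/(k + 1) with R(k) = B(k−1)f(k)/C(k) = k*(k + 2).
Verify: -3/(k**2 + 3*k + 2) matches t_k.
Sum = s_(9) − s_(1); s_(9) = -27/10, s_(1) = -3/2 ⇒ -6/5.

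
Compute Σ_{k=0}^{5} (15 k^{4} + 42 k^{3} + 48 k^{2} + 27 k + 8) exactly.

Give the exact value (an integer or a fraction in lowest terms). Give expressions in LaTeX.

Ratio r(k) = (15*k**4 + 102*k**3 + 264*k**2 + 309*k + 140)/(15*k**4 + 42*k**3 + 48*k**2 + 27*k + 8).
Take A(k)=1, B(k)=1, C(k)=k**4 + 14*k**3/5 + 16*k**2/5 + 9*k/5 + 8/15.
Set up (1)·f(k+1) − (1)·f(k) − (k**4 + 14*k**3/5 + 16*k**2/5 + 9*k/5 + 8/15) = 0.
Bound: deg f ≤ 5.
Match coefficients ⇒ f(k) = k*(3*k**4 + 3*k**3 + 2)/15.
Then R = B(k−1)f/C = k*(3*k**4 + 3*k**3 + 2)/(15*k**4 + 42*k**3 + 48*k**2 + 27*k + 8), so s_k = R(k)·t_k = k*(3*k**4 + 3*k**3 + 2).
s_(k+1) − s_k = 15*k**4 + 42*k**3 + 48*k**2 + 27*k + 8 = t_k.
Evaluate s at k=6 and k=0: 27228 and 0; difference 27228.

Σ = 27228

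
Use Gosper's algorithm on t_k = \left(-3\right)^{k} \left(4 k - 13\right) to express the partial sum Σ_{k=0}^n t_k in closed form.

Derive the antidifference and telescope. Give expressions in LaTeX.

Step 1: r(k) = 3*(9 - 4*k)/(4*k - 13).
So A=-3 and B=1, with C=k - 13/4.
Need (-3)·f(k+1) − (1)·f(k) = k - 13/4.
d = 1 from the (0,0,1) case.
A polynomial solution: f(k) = -(k - 4)/4.
Get s_k = R·t_k = (-3)**k*(4 - k) with R(k) = B(k−1)f(k)/C(k) = -(k - 4)/(4*k - 13).
Δs = (-3)**k*(4*k - 13), as required.
s_(n+1) = (-3)**(n + 1)*(3 - n) and s_(0) = 4, so S(n) = 3*(-3)**n*n - 9*(-3)**n - 4.

S(n) = 3 \left(-3\right)^{n} n - 9 \left(-3\right)^{n} - 4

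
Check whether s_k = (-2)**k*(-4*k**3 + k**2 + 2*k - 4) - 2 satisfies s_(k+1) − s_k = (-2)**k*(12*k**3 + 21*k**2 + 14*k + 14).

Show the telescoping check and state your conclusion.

s_(k+1) = -2*(-2)**k*(2*k - 4*(k + 1)**3 + (k + 1)**2 - 2) - 2
s_(k+1) − s_k = (-2)**k*(12*k**3 + 21*k**2 + 14*k + 14)
(s_(k+1) − s_k) − t_k = 0

valid; difference matches t_k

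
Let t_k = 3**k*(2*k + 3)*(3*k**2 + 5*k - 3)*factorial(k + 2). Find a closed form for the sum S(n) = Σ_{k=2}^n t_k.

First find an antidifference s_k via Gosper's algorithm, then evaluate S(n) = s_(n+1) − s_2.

r(k) = 3*(6*k**4 + 55*k**3 + 176*k**2 + 220*k + 75)/(6*k**3 + 19*k**2 + 9*k - 9) after simplifying.
Normal form (A,B,C) = (3*k + 9, 1, k**3 + 19*k**2/6 + 3*k/2 - 3/2).
Need (3*k + 9)·f(k+1) − (1)·f(k) = k**3 + 19*k**2/6 + 3*k/2 - 3/2.
Bound: deg f ≤ 2.
Solve for f: f(k) = k*(2*k - 3)/6 (degree 2 ≤ 2).
Certificate R = B(k−1)f/C = k*(2*k - 3)/((2*k + 3)*(3*k**2 + 5*k - 3)) gives s_k = 3**k*k*(2*k - 3)*factorial(k + 2).
Δs = 3**k*(2*k + 3)*(3*k**2 + 5*k - 3)*factorial(k + 2), as required.
Evaluate: s_(n+1) = 3**(n + 1)*(n + 1)*(2*n - 1)*factorial(n + 3); subtract s_(2) = 432 ⇒ S(n) = 6*3**n*n**2*factorial(n + 3) + 3*3**n*n*factorial(n + 3) - 3*3**n*factorial(n + 3) - 432.

S(n) = 6*3**n*n**2*factorial(n + 3) + 3*3**n*n*factorial(n + 3) - 3*3**n*factorial(n + 3) - 432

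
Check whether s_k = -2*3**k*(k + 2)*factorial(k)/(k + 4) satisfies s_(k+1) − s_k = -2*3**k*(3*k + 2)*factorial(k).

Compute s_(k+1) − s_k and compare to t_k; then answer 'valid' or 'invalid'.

Invalid: residual 4*3**k*(3*k**2 + 14*k + 7)*factorial(k)/((k + 4)*(k + 5)) ≠ 0.

s_(k+1) = -6*3**k*(k + 3)*factorial(k + 1)/(k + 5)
s_(k+1) − s_k = -2*3**k*(3*k**3 + 23*k**2 + 50*k + 26)*factorial(k)/((k + 4)*(k + 5))
(s_(k+1) − s_k) − t_k = 4*3**k*(3*k**2 + 14*k + 7)*factorial(k)/((k + 4)*(k + 5))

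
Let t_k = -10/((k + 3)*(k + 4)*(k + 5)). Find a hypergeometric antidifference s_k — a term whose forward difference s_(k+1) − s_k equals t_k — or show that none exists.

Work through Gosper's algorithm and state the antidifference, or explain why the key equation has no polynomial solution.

The ratio is (k + 3)/(k + 6).
Take A(k)=k + 3, B(k)=k + 6, C(k)=1.
Solve (k + 3)·f(k+1) − (k + 5)·f(k) = 1.
Degrees (1,1,0) ⇒ d ≤ 2.
Solving with deg f ≤ 2: f(k) = k*(k + 7)/24.
So s_k = (B(k−1)f/C)·t_k = (k*(k + 5)*(k + 7)/24)·t_k = 5*k*(-k - 7)/(12*(k + 3)*(k + 4)).
Verify: -10/(k**3 + 12*k**2 + 47*k + 60) matches t_k.

s_k = 5*k*(-k - 7)/(12*(k + 3)*(k + 4))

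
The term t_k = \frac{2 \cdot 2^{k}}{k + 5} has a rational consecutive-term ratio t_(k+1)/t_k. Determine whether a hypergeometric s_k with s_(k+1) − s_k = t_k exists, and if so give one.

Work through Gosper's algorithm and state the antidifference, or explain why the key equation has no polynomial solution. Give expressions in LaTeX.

no hypergeometric antidifference exists

Step 1: r(k) = 2*(k + 5)/(k + 6).
Gosper form: A/B · C(k+1)/C(k) with A=2*k + 10, B=k + 6, C=1.
Set up (2*k + 10)·f(k+1) − (k + 5)·f(k) − (1) = 0.
From deg A=1, deg B=1, deg C=0: d=-1.
Bound -1 < 0, so the key equation has no polynomial solution.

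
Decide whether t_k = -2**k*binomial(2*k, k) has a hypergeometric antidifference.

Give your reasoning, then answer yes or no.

t_(k+1)/t_k = 4*(2*k + 1)/(k + 1).
So A=8*k + 4 and B=k + 1, with C=1.
Solve (8*k + 4)·f(k+1) − (k)·f(k) = 1.
deg f ≤ -1 (via 1,1,0).
Bound -1 < 0, so the key equation has no polynomial solution.

No — t_k has no hypergeometric antidifference.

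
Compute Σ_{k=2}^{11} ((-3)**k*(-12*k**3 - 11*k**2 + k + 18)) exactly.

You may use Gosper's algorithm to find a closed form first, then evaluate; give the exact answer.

Σ = 2440908486

The ratio is 3*(-12*k**3 - 47*k**2 - 57*k - 4)/(12*k**3 + 11*k**2 - k - 18).
So A=-3 and B=1, with C=k**3 + 11*k**2/12 - k/12 - 3/2.
Solve (-3)·f(k+1) − (1)·f(k) = k**3 + 11*k**2/12 - k/12 - 3/2.
Degrees (0,0,3) ⇒ d ≤ 3.
A polynomial solution: f(k) = -(3*k**3 - 4*k**2 - k - 3)/12.
Get s_k = R·t_k = (-3)**k*(3*k**3 - 4*k**2 - k - 3) with R(k) = B(k−1)f(k)/C(k) = -(3*k**3 - 4*k**2 - k - 3)/(12*k**3 + 11*k**2 - k - 18).
Δs = (-3)**k*(-12*k**3 - 11*k**2 + k + 18), as required.
Evaluate s at k=12 and k=2: 2440908513 and 27; difference 2440908486.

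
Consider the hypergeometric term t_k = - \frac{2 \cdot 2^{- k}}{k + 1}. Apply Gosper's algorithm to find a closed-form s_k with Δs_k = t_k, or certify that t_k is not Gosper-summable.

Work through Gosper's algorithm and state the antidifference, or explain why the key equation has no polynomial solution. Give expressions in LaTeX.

r(k) = (k + 1)/(2*(k + 2)) after simplifying.
Factor: A=k/2 + 1/2; B=k + 2; C=1.
Solve (k/2 + 1/2)·f(k+1) − (k + 1)·f(k) = 1.
From deg A=1, deg B=1, deg C=0: d=-1.
Bound -1 < 0, so the key equation has no polynomial solution.

none (Gosper's algorithm certifies no s_k)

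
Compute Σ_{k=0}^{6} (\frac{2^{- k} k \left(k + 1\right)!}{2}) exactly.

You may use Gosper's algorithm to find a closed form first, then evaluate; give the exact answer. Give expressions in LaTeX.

Ratio r(k) = (k + 1)*(k + 2)/(2*k).
So A=k/2 + 1 and B=1, with C=k.
Set up (k/2 + 1)·f(k+1) − (1)·f(k) − (k) = 0.
Degrees (1,0,1) ⇒ d ≤ 0.
A polynomial solution: f(k) = 2.
Certificate R = B(k−1)f/C = 2/k gives s_k = factorial(k + 1)/2**k.
Check: Δs_k = k*factorial(k + 1)/(2*2**k). ✓
Evaluate s at k=7 and k=0: 315 and 1; difference 314.

Σ = 314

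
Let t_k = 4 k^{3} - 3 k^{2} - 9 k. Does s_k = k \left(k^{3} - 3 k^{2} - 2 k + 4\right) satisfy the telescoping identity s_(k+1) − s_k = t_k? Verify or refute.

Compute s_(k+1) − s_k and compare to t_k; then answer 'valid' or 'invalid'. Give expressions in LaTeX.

s_(k+1) = k*(k**3 + k**2 - 5*k - 5)
s_(k+1) − s_k = k*(4*k**2 - 3*k - 9)
(s_(k+1) − s_k) − t_k = 0

valid (s_(k+1) − s_k reduces to t_k)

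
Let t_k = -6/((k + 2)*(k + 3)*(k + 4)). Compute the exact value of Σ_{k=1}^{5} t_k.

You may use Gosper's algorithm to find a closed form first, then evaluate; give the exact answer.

Σ = -5/24

The ratio is (k + 2)/(k + 5).
Normal form (A,B,C) = (k + 2, k + 5, 1).
Set up (k + 2)·f(k+1) − (k + 4)·f(k) − (1) = 0.
From deg A=1, deg B=1, deg C=0: d=2.
Coefficient equations give f(k) = k*(k + 5)/12.
Then R = B(k−1)f/C = k*(k + 4)*(k + 5)/12, so s_k = R(k)·t_k = k*(-k - 5)/(2*(k + 2)*(k + 3)).
Δs = -6/(k**3 + 9*k**2 + 26*k + 24), as required.
Sum = s_(6) − s_(1); s_(6) = -11/24, s_(1) = -1/4 ⇒ -5/24.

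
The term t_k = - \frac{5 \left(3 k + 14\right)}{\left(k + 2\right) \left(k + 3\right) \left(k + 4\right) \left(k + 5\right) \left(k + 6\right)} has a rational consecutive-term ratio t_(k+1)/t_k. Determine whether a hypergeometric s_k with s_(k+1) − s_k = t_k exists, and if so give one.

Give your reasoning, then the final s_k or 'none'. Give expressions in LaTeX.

Step 1: r(k) = (k + 2)*(3*k + 17)/((k + 7)*(3*k + 14)).
Take A(k)=k + 2, B(k)=k + 7, C(k)=k + 14/3.
Need (k + 2)·f(k+1) − (k + 6)·f(k) = k + 14/3.
deg f ≤ 4 (via 1,1,1).
Match coefficients ⇒ f(k) = k*(k + 4)*(k**2 + 10*k + 31)/90.
Certificate R = B(k−1)f/C = k*(k + 4)*(k + 6)*(k**2 + 10*k + 31)/(30*(3*k + 14)) gives s_k = k*(-k**2 - 10*k - 31)/(6*(k**3 + 10*k**2 + 31*k + 30)).
s_(k+1) − s_k = 5*(-3*k - 14)/(k**5 + 20*k**4 + 155*k**3 + 580*k**2 + 1044*k + 720) = t_k.

s_k = \frac{k \left(- k^{2} - 10 k - 31\right)}{6 \left(k^{3} + 10 k^{2} + 31 k + 30\right)}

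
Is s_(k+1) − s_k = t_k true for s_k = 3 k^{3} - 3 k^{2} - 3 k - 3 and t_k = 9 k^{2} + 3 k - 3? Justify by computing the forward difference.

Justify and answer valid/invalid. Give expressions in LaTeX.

valid (s_(k+1) − s_k reduces to t_k)

s_(k+1) = 3*k**3 + 6*k**2 - 6
s_(k+1) − s_k = 9*k**2 + 3*k - 3
(s_(k+1) − s_k) − t_k = 0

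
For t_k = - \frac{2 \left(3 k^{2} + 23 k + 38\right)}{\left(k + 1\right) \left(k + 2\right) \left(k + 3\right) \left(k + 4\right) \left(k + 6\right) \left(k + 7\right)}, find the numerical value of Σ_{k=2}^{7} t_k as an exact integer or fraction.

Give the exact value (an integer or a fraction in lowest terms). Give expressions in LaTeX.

Σ = -211/13860

r(k) = (k + 1)*(k + 6)*(23*k + 3*(k + 1)**2 + 61)/((k + 5)*(k + 8)*(3*k**2 + 23*k + 38)) after simplifying.
A = k + 1, B = k + 8, C = k**3 + 38*k**2/3 + 51*k + 190/3.
Key eq: (k + 1)·f(k+1) = (k + 7)·f(k) + (k**3 + 38*k**2/3 + 51*k + 190/3).
From deg A=1, deg B=1, deg C=3: d=6.
Match coefficients ⇒ f(k) = k*(k + 2)*(k + 4)*(k + 5)*(k**2 + 10*k + 27)/54.
R(k) = B(k−1)·f(k)/C(k) = k*(k + 2)*(k + 4)*(k + 7)*(k**2 + 10*k + 27)/(18*(3*k**2 + 23*k + 38)); s_k = R·t_k = k*(-k**2 - 10*k - 27)/(9*(k**3 + 10*k**2 + 27*k + 18)).
Verify: 2*(-3*k**2 - 23*k - 38)/(k**6 + 23*k**5 + 207*k**4 + 925*k**3 + 2144*k**2 + 2412*k + 1008) matches t_k.
Telescoping: Σ = s_(8) − s_(2) = -76/693 − (-17/180) = -211/13860.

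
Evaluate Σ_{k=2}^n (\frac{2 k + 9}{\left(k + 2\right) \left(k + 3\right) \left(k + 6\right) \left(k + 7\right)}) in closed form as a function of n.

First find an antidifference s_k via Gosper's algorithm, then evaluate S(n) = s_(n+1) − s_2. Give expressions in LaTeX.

Step 1: r(k) = (k + 2)*(k + 6)*(2*k + 11)/((k + 4)*(k + 8)*(2*k + 9)).
Normal form (A,B,C) = (k + 2, k + 8, k**3 + 27*k**2/2 + 121*k/2 + 90).
Set up (k + 2)·f(k+1) − (k + 7)·f(k) − (k**3 + 27*k**2/2 + 121*k/2 + 90) = 0.
Bound: deg f ≤ 5.
Solve for f: f(k) = k*(k + 3)*(k + 4)*(k + 5)*(k + 8)/24 (degree 5 ≤ 5).
R(k) = B(k−1)·f(k)/C(k) = k*(k + 3)*(k + 7)*(k + 8)/(12*(2*k + 9)); s_k = R·t_k = k*(k + 8)/(12*(k**2 + 8*k + 12)).
s_(k+1) − s_k = (2*k + 9)/(k**4 + 18*k**3 + 113*k**2 + 288*k + 252) = t_k.
Σ_(k=2)^n t_k = s_(n+1) − s_(2) = ((n**2 + 10*n + 9)/(12*(n**2 + 10*n + 21))) − (5/96), i.e. (n**2 + 10*n - 11)/(32*(n**2 + 10*n + 21)).

S(n) = \frac{n^{2} + 10 n - 11}{32 \left(n^{2} + 10 n + 21\right)}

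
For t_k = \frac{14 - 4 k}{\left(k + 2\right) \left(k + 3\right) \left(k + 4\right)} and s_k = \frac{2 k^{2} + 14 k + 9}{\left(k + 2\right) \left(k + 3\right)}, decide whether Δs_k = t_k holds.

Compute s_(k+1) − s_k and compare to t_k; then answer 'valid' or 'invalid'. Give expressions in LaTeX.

Valid: the claim telescopes to t_k.

s_(k+1) = (14*k + 2*(k + 1)**2 + 23)/((k + 3)*(k + 4))
s_(k+1) − s_k = 2*(7 - 2*k)/(k**3 + 9*k**2 + 26*k + 24)
(s_(k+1) − s_k) − t_k = 0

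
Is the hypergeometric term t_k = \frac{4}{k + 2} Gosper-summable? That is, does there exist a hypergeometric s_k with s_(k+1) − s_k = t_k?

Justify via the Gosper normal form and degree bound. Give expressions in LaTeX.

t_(k+1)/t_k = (k + 2)/(k + 3).
Factor: A=k + 2; B=k + 3; C=1.
Solve (k + 2)·f(k+1) − (k + 2)·f(k) = 1.
From deg A=1, deg B=1, deg C=0: d=0.
Write f(k) = c0. Then LHS − RHS = -1, requiring -1 = 0: contradictory. No certificate.

No — the linear system for f has no solution.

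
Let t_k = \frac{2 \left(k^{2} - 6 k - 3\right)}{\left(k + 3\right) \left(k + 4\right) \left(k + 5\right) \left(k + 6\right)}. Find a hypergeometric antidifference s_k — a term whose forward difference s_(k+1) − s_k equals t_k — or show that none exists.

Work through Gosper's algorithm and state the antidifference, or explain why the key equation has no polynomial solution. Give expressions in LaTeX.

s_k = \frac{k \left(k^{2} - 108 k - 13\right)}{60 \left(k + 3\right) \left(k + 4\right) \left(k + 5\right)}

Compute t_(k+1)/t_k: get (k**3 - k**2 - 20*k - 24)/(k**3 + k**2 - 45*k - 21).
A = k + 3, B = k + 7, C = k**2 - 6*k - 3.
f must satisfy (k + 3)·f(k+1) − (k + 6)·f(k) = k**2 - 6*k - 3.
From deg A=1, deg B=1, deg C=2: d=3.
A polynomial solution: f(k) = k*(k**2 - 108*k - 13)/120.
Get s_k = R·t_k = k*(k**2 - 108*k - 13)/(60*(k + 3)*(k + 4)*(k + 5)) with R(k) = B(k−1)f(k)/C(k) = k*(k + 6)*(k**2 - 108*k - 13)/(120*(k**2 - 6*k - 3)).
s_(k+1) − s_k = 2*(k**2 - 6*k - 3)/(k**4 + 18*k**3 + 119*k**2 + 342*k + 360) = t_k.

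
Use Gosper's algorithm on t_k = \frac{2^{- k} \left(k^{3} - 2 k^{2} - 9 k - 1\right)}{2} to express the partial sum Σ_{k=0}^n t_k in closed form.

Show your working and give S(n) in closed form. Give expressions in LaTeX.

S(n) = \frac{2^{- n} \left(- 6 \cdot 2^{n} - n^{3} - 4 n^{2} - n + 5\right)}{2}

t_(k+1)/t_k = (k**3 + k**2 - 10*k - 11)/(2*(k**3 - 2*k**2 - 9*k - 1)).
Factor: A=1/2; B=1; C=k**3 - 2*k**2 - 9*k - 1.
Key eq: (1/2)·f(k+1) = (1)·f(k) + (k**3 - 2*k**2 - 9*k - 1).
Bound: deg f ≤ 3.
Match coefficients ⇒ f(k) = -2*(k**3 + k**2 - 4*k - 3).
Then R = B(k−1)f/C = -2*(k**3 + k**2 - 4*k - 3)/(k**3 - 2*k**2 - 9*k - 1), so s_k = R(k)·t_k = (-k**3 - k**2 + 4*k + 3)/2**k.
Δs = (k**3 - 2*k**2 - 9*k - 1)/(2*2**k), as required.
Evaluate: s_(n+1) = 2**(-n - 1)*(-n**3 - 4*n**2 - n + 5); subtract s_(0) = 3 ⇒ S(n) = (-6*2**n - n**3 - 4*n**2 - n + 5)/(2*2**n).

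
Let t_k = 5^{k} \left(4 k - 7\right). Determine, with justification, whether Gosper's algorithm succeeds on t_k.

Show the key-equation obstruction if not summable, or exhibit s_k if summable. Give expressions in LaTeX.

t_(k+1)/t_k = 5*(4*k - 3)/(4*k - 7).
Factor: A=5; B=1; C=k - 7/4.
Solve (5)·f(k+1) − (1)·f(k) = k - 7/4.
d = 1 from the (0,0,1) case.
Match coefficients ⇒ f(k) = (k - 3)/4.
Certificate R = B(k−1)f/C = (k - 3)/(4*k - 7) gives s_k = 5**k*(k - 3).
Δs = 5**k*(4*k - 7), as required.

Yes. s_k = 5^{k} \left(k - 3\right).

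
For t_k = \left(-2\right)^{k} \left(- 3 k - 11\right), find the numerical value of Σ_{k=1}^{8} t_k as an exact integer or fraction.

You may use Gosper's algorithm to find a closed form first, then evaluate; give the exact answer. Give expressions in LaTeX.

Σ = -6136

r(k) = 2*(-3*k - 14)/(3*k + 11) after simplifying.
Gosper form: A/B · C(k+1)/C(k) with A=-2, B=1, C=k + 11/3.
Key eq: (-2)·f(k+1) = (1)·f(k) + (k + 11/3).
deg f ≤ 1 (via 0,0,1).
Match coefficients ⇒ f(k) = -(k + 3)/3.
Then R = B(k−1)f/C = -(k + 3)/(3*k + 11), so s_k = R(k)·t_k = (-2)**k*(k + 3).
Check: Δs_k = (-2)**k*(-3*k - 11). ✓
Σ_(k=1)^(8) t_k = s_(9) − s_(1) = -6144 − (-8) = -6136.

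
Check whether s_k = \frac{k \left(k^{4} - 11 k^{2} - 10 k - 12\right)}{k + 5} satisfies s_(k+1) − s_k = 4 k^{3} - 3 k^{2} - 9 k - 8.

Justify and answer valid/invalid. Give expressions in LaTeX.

Invalid: residual \frac{2 \left(- 3 k^{4} - 20 k^{3} + 22 k^{2} + 49 k + 40\right)}{k^{2} + 11 k + 30} ≠ 0.

s_(k+1) = -(k + 1)*(10*k - (k + 1)**4 + 11*(k + 1)**2 + 22)/(k + 6)
s_(k+1) − s_k = (4*k**5 + 35*k**4 + 38*k**3 - 153*k**2 - 260*k - 160)/(k**2 + 11*k + 30)
(s_(k+1) − s_k) − t_k = 2*(-3*k**4 - 20*k**3 + 22*k**2 + 49*k + 40)/(k**2 + 11*k + 30)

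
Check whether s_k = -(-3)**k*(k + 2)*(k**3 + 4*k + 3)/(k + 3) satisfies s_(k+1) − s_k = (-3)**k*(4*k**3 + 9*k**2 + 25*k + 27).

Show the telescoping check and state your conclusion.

Invalid: residual (-3)**k*(-4*k**4 - 22*k**3 - 52*k**2 - 106*k - 84)/(k**2 + 7*k + 12) ≠ 0.

s_(k+1) = 3*(-3)**k*(k + 3)*(4*k + (k + 1)**3 + 7)/(k + 4)
s_(k+1) − s_k = (-3)**k*(4*k**5 + 33*k**4 + 114*k**3 + 258*k**2 + 383*k + 240)/(k**2 + 7*k + 12)
(s_(k+1) − s_k) − t_k = (-3)**k*(-4*k**4 - 22*k**3 - 52*k**2 - 106*k - 84)/(k**2 + 7*k + 12)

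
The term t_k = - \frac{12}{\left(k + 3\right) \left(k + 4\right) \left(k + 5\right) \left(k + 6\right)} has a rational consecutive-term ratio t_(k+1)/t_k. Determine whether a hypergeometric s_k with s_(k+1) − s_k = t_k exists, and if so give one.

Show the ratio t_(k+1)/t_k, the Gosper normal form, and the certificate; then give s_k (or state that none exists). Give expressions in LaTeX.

s_k = \frac{k \left(- k^{2} - 12 k - 47\right)}{15 \left(k + 3\right) \left(k + 4\right) \left(k + 5\right)}

The ratio is (k + 3)/(k + 7).
Gosper form: A/B · C(k+1)/C(k) with A=k + 3, B=k + 7, C=1.
f must satisfy (k + 3)·f(k+1) − (k + 6)·f(k) = 1.
Bound: deg f ≤ 3.
Solving with deg f ≤ 3: f(k) = k*(k**2 + 12*k + 47)/180.
R(k) = B(k−1)·f(k)/C(k) = k*(k + 6)*(k**2 + 12*k + 47)/180; s_k = R·t_k = k*(-k**2 - 12*k - 47)/(15*(k + 3)*(k + 4)*(k + 5)).
s_(k+1) − s_k = -12/(k**4 + 18*k**3 + 119*k**2 + 342*k + 360) = t_k.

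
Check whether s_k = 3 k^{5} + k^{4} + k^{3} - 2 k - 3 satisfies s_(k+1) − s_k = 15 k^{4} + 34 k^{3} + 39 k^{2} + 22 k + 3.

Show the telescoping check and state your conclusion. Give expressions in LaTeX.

s_(k+1) = -2*k + 3*(k + 1)**5 + (k + 1)**4 + (k + 1)**3 - 5
s_(k+1) − s_k = 15*k**4 + 34*k**3 + 39*k**2 + 22*k + 3
(s_(k+1) − s_k) − t_k = 0

Valid — Δs_k = t_k.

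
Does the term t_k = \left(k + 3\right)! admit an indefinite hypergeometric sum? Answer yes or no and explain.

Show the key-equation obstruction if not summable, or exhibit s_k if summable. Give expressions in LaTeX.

r(k) = k + 4 after simplifying.
A = k + 4, B = 1, C = 1.
Set up (k + 4)·f(k+1) − (1)·f(k) − (1) = 0.
Degrees (1,0,0) ⇒ d ≤ -1.
Bound -1 < 0, so the key equation has no polynomial solution.

No — key equation has no polynomial f.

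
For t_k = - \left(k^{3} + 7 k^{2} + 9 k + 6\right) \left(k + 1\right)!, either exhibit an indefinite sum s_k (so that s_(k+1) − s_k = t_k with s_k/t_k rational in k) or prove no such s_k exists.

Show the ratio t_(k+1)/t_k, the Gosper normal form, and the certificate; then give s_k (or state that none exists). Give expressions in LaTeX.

s_k = - \left(k^{2} + 4 k - 4\right) \left(k + 1\right)!

Compute t_(k+1)/t_k: get (k**4 + 12*k**3 + 46*k**2 + 75*k + 46)/(k**3 + 7*k**2 + 9*k + 6).
Gosper form: A/B · C(k+1)/C(k) with A=k + 2, B=1, C=k**3 + 7*k**2 + 9*k + 6.
Solve (k + 2)·f(k+1) − (1)·f(k) = k**3 + 7*k**2 + 9*k + 6.
d = 2 from the (1,0,3) case.
A polynomial solution: f(k) = k**2 + 4*k - 4.
Certificate R = B(k−1)f/C = (k**2 + 4*k - 4)/(k**3 + 7*k**2 + 9*k + 6) gives s_k = -(k**2 + 4*k - 4)*factorial(k + 1).
Verify: -(k**3 + 7*k**2 + 9*k + 6)*factorial(k + 1) matches t_k.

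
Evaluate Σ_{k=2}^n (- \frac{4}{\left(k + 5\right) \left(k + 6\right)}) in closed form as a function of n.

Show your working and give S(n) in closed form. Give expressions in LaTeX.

t_(k+1)/t_k = (k + 5)/(k + 7).
So A=k + 5 and B=k + 7, with C=1.
Need (k + 5)·f(k+1) − (k + 6)·f(k) = 1.
d = 1 from the (1,1,0) case.
Match coefficients ⇒ f(k) = k/5.
Get s_k = R·t_k = -4*k/(5*k + 25) with R(k) = B(k−1)f(k)/C(k) = k*(k + 6)/5.
s_(k+1) − s_k = -4/(k**2 + 11*k + 30) = t_k.
Σ_(k=2)^n t_k = s_(n+1) − s_(2) = (4*(-n - 1)/(5*(n + 6))) − (-8/35), i.e. 4*(1 - n)/(7*(n + 6)).

S(n) = \frac{4 \left(1 - n\right)}{7 \left(n + 6\right)}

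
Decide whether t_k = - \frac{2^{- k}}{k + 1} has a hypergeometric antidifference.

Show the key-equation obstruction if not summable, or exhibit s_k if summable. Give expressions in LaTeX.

No — key equation has no polynomial f.

t_(k+1)/t_k = (k + 1)/(2*(k + 2)).
Take A(k)=k/2 + 1/2, B(k)=k + 2, C(k)=1.
f must satisfy (k/2 + 1/2)·f(k+1) − (k + 1)·f(k) = 1.
Bound: deg f ≤ -1.
Bound -1 < 0, so the key equation has no polynomial solution.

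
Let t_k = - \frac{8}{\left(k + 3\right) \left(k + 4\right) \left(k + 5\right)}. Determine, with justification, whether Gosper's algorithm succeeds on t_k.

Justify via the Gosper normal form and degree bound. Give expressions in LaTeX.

Yes. s_k = \frac{k \left(- k - 7\right)}{3 \left(k + 3\right) \left(k + 4\right)}.

t_(k+1)/t_k = (k + 3)/(k + 6).
A = k + 3, B = k + 6, C = 1.
f must satisfy (k + 3)·f(k+1) − (k + 5)·f(k) = 1.
d = 2 from the (1,1,0) case.
A polynomial solution: f(k) = k*(k + 7)/24.
Get s_k = R·t_k = k*(-k - 7)/(3*(k + 3)*(k + 4)) with R(k) = B(k−1)f(k)/C(k) = k*(k + 5)*(k + 7)/24.
Verify: -8/(k**3 + 12*k**2 + 47*k + 60) matches t_k.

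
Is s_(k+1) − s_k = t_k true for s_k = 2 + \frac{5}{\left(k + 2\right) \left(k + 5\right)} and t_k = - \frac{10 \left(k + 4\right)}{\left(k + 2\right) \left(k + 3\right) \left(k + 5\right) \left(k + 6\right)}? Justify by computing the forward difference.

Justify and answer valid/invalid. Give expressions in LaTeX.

Valid: the claim telescopes to t_k.

s_(k+1) = 2 + 5/((k + 3)*(k + 6))
s_(k+1) − s_k = 10*(-k - 4)/(k**4 + 16*k**3 + 91*k**2 + 216*k + 180)
(s_(k+1) − s_k) − t_k = 0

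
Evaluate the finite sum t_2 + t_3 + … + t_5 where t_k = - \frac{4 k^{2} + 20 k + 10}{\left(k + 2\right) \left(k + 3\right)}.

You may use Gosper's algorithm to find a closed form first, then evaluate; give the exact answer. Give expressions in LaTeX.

Σ = -57/4

r(k) = (k + 2)*(10*k + 2*(k + 1)**2 + 15)/((k + 4)*(2*k**2 + 10*k + 5)) after simplifying.
A = k + 2, B = k + 4, C = k**2 + 5*k + 5/2.
Solve (k + 2)·f(k+1) − (k + 3)·f(k) = k**2 + 5*k + 5/2.
deg f ≤ 2 (via 1,1,2).
Solving with deg f ≤ 2: f(k) = k*(4*k + 1)/4.
Certificate R = B(k−1)f/C = k*(k + 3)*(4*k + 1)/(2*(2*k**2 + 10*k + 5)) gives s_k = -k*(4*k + 1)/(k + 2).
Check: Δs_k = 2*(-2*k**2 - 10*k - 5)/(k**2 + 5*k + 6). ✓
Evaluate s at k=6 and k=2: -75/4 and -9/2; difference -57/4.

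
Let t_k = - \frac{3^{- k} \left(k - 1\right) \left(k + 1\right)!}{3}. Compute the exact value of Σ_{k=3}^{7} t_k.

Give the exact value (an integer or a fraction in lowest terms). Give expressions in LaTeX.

Σ = -4408/81

r(k) = k*(k + 2)/(3*(k - 1)) after simplifying.
Factor: A=k/3 + 2/3; B=1; C=k - 1.
Key eq: (k/3 + 2/3)·f(k+1) = (1)·f(k) + (k - 1).
Degrees (1,0,1) ⇒ d ≤ 0.
Solve for f: f(k) = 3 (degree 0 ≤ 0).
Then R = B(k−1)f/C = 3/(k - 1), so s_k = R(k)·t_k = -factorial(k + 1)/3**k.
s_(k+1) − s_k = -(k - 1)*factorial(k + 1)/(3*3**k) = t_k.
Σ_(k=3)^(7) t_k = s_(8) − s_(3) = -4480/81 − (-8/9) = -4408/81.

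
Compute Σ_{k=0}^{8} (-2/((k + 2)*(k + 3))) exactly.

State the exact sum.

r(k) = (k + 2)/(k + 4) after simplifying.
So A=k + 2 and B=k + 4, with C=1.
Need (k + 2)·f(k+1) − (k + 3)·f(k) = 1.
Degrees (1,1,0) ⇒ d ≤ 1.
A polynomial solution: f(k) = k/2.
Then R = B(k−1)f/C = k*(k + 3)/2, so s_k = R(k)·t_k = -k/(k + 2).
s_(k+1) − s_k = -2/(k**2 + 5*k + 6) = t_k.
Σ_(k=0)^(8) t_k = s_(9) − s_(0) = -9/11 − (0) = -9/11.

Σ = -9/11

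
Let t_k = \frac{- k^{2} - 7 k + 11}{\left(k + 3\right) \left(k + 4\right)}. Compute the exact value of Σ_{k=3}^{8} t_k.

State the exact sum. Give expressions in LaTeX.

Σ = -49/12

r(k) = (k + 3)*(7*k + (k + 1)**2 - 4)/((k + 5)*(k**2 + 7*k - 11)) after simplifying.
Factor: A=k + 3; B=k + 5; C=k**2 + 7*k - 11.
Set up (k + 3)·f(k+1) − (k + 4)·f(k) − (k**2 + 7*k - 11) = 0.
Bound: deg f ≤ 2.
A polynomial solution: f(k) = k*(3*k - 14)/3.
Certificate R = B(k−1)f/C = k*(k + 4)*(3*k - 14)/(3*(k**2 + 7*k - 11)) gives s_k = k*(14 - 3*k)/(3*(k + 3)).
Verify: (-k**2 - 7*k + 11)/(k**2 + 7*k + 12) matches t_k.
Telescoping: Σ = s_(9) − s_(3) = -13/4 − (5/6) = -49/12.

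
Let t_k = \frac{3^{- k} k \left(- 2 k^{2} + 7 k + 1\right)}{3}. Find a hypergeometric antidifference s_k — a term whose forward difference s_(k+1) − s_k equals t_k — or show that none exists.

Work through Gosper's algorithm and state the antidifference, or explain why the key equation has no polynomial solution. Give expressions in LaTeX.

s_k = 3^{- k} \left(k^{3} - 2 k^{2} - k - 1\right)

r(k) = (2*k**3 - k**2 - 9*k - 6)/(3*k*(2*k**2 - 7*k - 1)) after simplifying.
Normal form (A,B,C) = (1/3, 1, k**3 - 7*k**2/2 - k/2).
f must satisfy (1/3)·f(k+1) − (1)·f(k) = k**3 - 7*k**2/2 - k/2.
From deg A=0, deg B=0, deg C=3: d=3.
Solving with deg f ≤ 3: f(k) = -3*(k**3 - 2*k**2 - k - 1)/2.
Get s_k = R·t_k = (k**3 - 2*k**2 - k - 1)/3**k with R(k) = B(k−1)f(k)/C(k) = -3*(k**3 - 2*k**2 - k - 1)/(k*(2*k**2 - 7*k - 1)).
Verify: k*(-2*k**2 + 7*k + 1)/(3*3**k) matches t_k.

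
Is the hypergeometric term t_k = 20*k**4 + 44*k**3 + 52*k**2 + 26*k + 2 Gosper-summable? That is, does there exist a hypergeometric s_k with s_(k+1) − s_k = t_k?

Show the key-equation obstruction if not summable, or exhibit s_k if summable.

Ratio r(k) = (10*k**4 + 62*k**3 + 152*k**2 + 171*k + 72)/(10*k**4 + 22*k**3 + 26*k**2 + 13*k + 1).
A = 1, B = 1, C = k**4 + 11*k**3/5 + 13*k**2/5 + 13*k/10 + 1/10.
Need (1)·f(k+1) − (1)·f(k) = k**4 + 11*k**3/5 + 13*k**2/5 + 13*k/10 + 1/10.
deg f ≤ 5 (via 0,0,4).
Match coefficients ⇒ f(k) = k*(4*k**4 + k**3 + 2*k**2 - 2*k - 3)/20.
R(k) = B(k−1)·f(k)/C(k) = k*(4*k**4 + k**3 + 2*k**2 - 2*k - 3)/(2*(10*k**4 + 22*k**3 + 26*k**2 + 13*k + 1)); s_k = R·t_k = k*(4*k**4 + k**3 + 2*k**2 - 2*k - 3).
Verify: 20*k**4 + 44*k**3 + 52*k**2 + 26*k + 2 matches t_k.

Yes. s_k = k*(4*k**4 + k**3 + 2*k**2 - 2*k - 3).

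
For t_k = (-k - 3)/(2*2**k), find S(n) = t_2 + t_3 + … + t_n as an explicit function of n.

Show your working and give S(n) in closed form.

Step 1: r(k) = (k + 4)/(2*(k + 3)).
Factor: A=1/2; B=1; C=k + 3.
f must satisfy (1/2)·f(k+1) − (1)·f(k) = k + 3.
Bound: deg f ≤ 1.
A polynomial solution: f(k) = -2*(k + 4).
So s_k = (B(k−1)f/C)·t_k = (-2*(k + 4)/(k + 3))·t_k = (k + 4)/2**k.
Δs = (-k - 3)/(2*2**k), as required.
Evaluate: s_(n+1) = 2**(-n - 1)*(n + 5); subtract s_(2) = 3/2 ⇒ S(n) = 2**(-n - 1)*(-3*2**n + n + 5).

S(n) = 2**(-n - 1)*(-3*2**n + n + 5)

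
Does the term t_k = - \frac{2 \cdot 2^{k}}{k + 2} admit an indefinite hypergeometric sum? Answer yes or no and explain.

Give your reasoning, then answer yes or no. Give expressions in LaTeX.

Ratio r(k) = 2*(k + 2)/(k + 3).
Factor: A=2*k + 4; B=k + 3; C=1.
Solve (2*k + 4)·f(k+1) − (k + 2)·f(k) = 1.
d = -1 from the (1,1,0) case.
d = -1 < 0 ⇒ no nonzero polynomial f; not summable.

No — key equation has no polynomial f.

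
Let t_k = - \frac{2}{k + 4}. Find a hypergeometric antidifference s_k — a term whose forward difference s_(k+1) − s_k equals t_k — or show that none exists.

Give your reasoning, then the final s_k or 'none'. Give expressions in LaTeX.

not Gosper-summable; s_k does not exist

r(k) = (k + 4)/(k + 5) after simplifying.
Normal form (A,B,C) = (k + 4, k + 5, 1).
Solve (k + 4)·f(k+1) − (k + 4)·f(k) = 1.
From deg A=1, deg B=1, deg C=0: d=0.
f = c0 ⇒ A·f(k+1) − B(k−1)·f(k) − C = -1. The system {-1 = 0} is inconsistent; no antidifference.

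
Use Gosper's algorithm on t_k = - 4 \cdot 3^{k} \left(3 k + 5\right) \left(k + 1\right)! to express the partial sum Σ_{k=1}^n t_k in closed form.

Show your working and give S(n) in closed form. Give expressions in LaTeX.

The ratio is 3*(k + 2)*(3*k + 8)/(3*k + 5).
So A=3*k + 6 and B=1, with C=k + 5/3.
Key eq: (3*k + 6)·f(k+1) = (1)·f(k) + (k + 5/3).
deg f ≤ 0 (via 1,0,1).
Solve for f: f(k) = 1/3 (degree 0 ≤ 0).
Get s_k = R·t_k = -4*3**k*factorial(k + 1) with R(k) = B(k−1)f(k)/C(k) = 1/(3*k + 5).
Check: Δs_k = -4*3**k*(3*k + 5)*factorial(k + 1). ✓
Σ_(k=1)^n t_k = s_(n+1) − s_(1) = (-12*3**n*factorial(n + 2)) − (-24), i.e. -12*3**n*factorial(n + 2) + 24.

S(n) = - 12 \cdot 3^{n} \left(n + 2\right)! + 24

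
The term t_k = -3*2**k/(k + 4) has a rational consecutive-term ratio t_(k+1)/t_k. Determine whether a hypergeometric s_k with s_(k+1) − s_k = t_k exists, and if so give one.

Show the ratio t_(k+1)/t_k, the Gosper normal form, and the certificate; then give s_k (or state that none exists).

not Gosper-summable; s_k does not exist

Ratio r(k) = 2*(k + 4)/(k + 5).
Normal form (A,B,C) = (2*k + 8, k + 5, 1).
Set up (2*k + 8)·f(k+1) − (k + 4)·f(k) − (1) = 0.
Bound: deg f ≤ -1.
d = -1 < 0 ⇒ no nonzero polynomial f; not summable.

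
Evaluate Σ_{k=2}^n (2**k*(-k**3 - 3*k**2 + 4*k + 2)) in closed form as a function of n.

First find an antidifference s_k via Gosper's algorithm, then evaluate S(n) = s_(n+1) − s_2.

S(n) = -2*2**n*n**3 + 2*2**n*n + 4*2**n - 8

t_(k+1)/t_k = 2*(k**3 + 6*k**2 + 5*k - 2)/(k**3 + 3*k**2 - 4*k - 2).
So A=2 and B=1, with C=k**3 + 3*k**2 - 4*k - 2.
Solve (2)·f(k+1) − (1)·f(k) = k**3 + 3*k**2 - 4*k - 2.
Degrees (0,0,3) ⇒ d ≤ 3.
A polynomial solution: f(k) = k**3 - 3*k**2 + 2*k - 2.
Get s_k = R·t_k = 2**k*(-k**3 + 3*k**2 - 2*k + 2) with R(k) = B(k−1)f(k)/C(k) = (k**3 - 3*k**2 + 2*k - 2)/(k**3 + 3*k**2 - 4*k - 2).
Δs = 2**k*(-k**3 - 3*k**2 + 4*k + 2), as required.
Σ_(k=2)^n t_k = s_(n+1) − s_(2) = (2**(n + 1)*(-n**3 + n + 2)) − (8), i.e. -2*2**n*n**3 + 2*2**n*n + 4*2**n - 8.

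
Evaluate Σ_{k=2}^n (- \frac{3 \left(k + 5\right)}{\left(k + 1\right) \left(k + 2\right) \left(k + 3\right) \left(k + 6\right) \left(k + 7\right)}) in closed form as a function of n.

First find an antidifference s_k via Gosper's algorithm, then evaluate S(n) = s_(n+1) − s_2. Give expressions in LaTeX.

S(n) = \frac{- n^{3} - 12 n^{2} - 41 n + 54}{96 \left(n^{3} + 12 n^{2} + 41 n + 42\right)}

Compute t_(k+1)/t_k: get (k + 1)*(k + 6)**2/((k + 4)*(k + 5)*(k + 8)).
Take A(k)=k + 1, B(k)=k + 8, C(k)=k**3 + 14*k**2 + 65*k + 100.
Key eq: (k + 1)·f(k+1) = (k + 7)·f(k) + (k**3 + 14*k**2 + 65*k + 100).
deg f ≤ 6 (via 1,1,3).
Solve for f: f(k) = k*(k + 3)*(k + 4)**2*(k + 5)**2/36 (degree 6 ≤ 6).
So s_k = (B(k−1)f/C)·t_k = (k*(k + 3)*(k + 4)*(k + 7)/36)·t_k = k*(-k**2 - 9*k - 20)/(12*(k**3 + 9*k**2 + 20*k + 12)).
Check: Δs_k = 3*(-k - 5)/(k**5 + 19*k**4 + 131*k**3 + 401*k**2 + 540*k + 252). ✓
s_(n+1) = (-n**3 - 12*n**2 - 41*n - 30)/(12*(n**3 + 12*n**2 + 41*n + 42)) and s_(2) = -7/96, so S(n) = (-n**3 - 12*n**2 - 41*n + 54)/(96*(n**3 + 12*n**2 + 41*n + 42)).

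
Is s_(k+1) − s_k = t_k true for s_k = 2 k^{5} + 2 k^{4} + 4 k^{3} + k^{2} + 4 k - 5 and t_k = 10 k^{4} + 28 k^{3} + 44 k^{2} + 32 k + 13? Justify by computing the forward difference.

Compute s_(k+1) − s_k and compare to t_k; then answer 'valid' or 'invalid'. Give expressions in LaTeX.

s_(k+1) = 2*k**5 + 12*k**4 + 32*k**3 + 45*k**2 + 36*k + 8
s_(k+1) − s_k = 10*k**4 + 28*k**3 + 44*k**2 + 32*k + 13
(s_(k+1) − s_k) − t_k = 0

valid (s_(k+1) − s_k reduces to t_k)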